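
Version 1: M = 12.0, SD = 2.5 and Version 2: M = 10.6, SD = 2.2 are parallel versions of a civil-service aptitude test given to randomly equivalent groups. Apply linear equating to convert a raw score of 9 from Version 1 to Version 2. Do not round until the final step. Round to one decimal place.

Linear equating: y = (SD_Y/SD_X)(x − M_X) + M_Y
y = (2.2/2.5)(9 − 12.0) + 10.6
y = 0.880000 × -3.0 + 10.6 = -2.6400 + 10.6 = 8.0

8.0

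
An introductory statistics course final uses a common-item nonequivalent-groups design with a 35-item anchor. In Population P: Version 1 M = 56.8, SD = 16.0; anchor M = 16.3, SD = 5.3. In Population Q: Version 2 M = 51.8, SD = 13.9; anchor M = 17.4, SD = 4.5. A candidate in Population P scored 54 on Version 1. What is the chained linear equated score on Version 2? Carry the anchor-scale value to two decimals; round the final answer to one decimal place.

Version 1 → anchor (Population P): v = (5.3/16.0)(54 − 56.8) + 16.3 = 15.37
anchor → Version 2 (Population Q): y = (13.9/4.5)(15.37 − 17.4) + 51.8 = 45.5

45.5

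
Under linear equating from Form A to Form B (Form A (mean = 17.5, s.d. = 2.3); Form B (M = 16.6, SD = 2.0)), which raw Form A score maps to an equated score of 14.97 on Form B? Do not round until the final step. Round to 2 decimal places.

15.63

Invert y = (SD_Y/SD_X)(x − M_X) + M_Y:
x = (SD_X/SD_Y)(y − M_Y) + M_X = (2.3/2.0)(14.97 − 16.6) + 17.5
x = 1.150000 × -1.630 + 17.5 = 15.63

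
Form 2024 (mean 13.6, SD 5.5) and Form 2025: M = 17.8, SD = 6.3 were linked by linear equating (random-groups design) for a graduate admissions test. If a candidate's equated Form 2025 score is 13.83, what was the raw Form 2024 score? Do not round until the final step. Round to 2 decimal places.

10.13

Invert y = (SD_Y/SD_X)(x − M_X) + M_Y:
x = (SD_X/SD_Y)(y − M_Y) + M_X = (5.5/6.3)(13.83 − 17.8) + 13.6
x = 0.873016 × -3.970 + 13.6 = 10.13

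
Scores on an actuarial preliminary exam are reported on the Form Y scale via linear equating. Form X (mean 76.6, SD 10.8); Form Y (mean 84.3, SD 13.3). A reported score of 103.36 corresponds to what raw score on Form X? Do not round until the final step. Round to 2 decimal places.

92.08

Invert y = (SD_Y/SD_X)(x − M_X) + M_Y:
x = (SD_X/SD_Y)(y − M_Y) + M_X = (10.8/13.3)(103.36 − 84.3) + 76.6
x = 0.812030 × 19.060 + 76.6 = 92.08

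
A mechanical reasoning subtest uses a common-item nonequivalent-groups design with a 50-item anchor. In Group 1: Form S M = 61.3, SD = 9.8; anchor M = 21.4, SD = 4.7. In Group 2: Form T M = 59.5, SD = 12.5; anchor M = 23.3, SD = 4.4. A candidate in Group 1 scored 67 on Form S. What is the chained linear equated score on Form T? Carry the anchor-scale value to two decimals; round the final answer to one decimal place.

61.9

Form S → anchor (Group 1): v = (4.7/9.8)(67 − 61.3) + 21.4 = 24.13
anchor → Form T (Group 2): y = (12.5/4.4)(24.13 − 23.3) + 59.5 = 61.9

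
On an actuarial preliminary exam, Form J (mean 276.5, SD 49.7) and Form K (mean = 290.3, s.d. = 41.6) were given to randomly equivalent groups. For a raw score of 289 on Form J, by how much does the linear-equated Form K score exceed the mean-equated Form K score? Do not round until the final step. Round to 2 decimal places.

Mean-equated: 289 + (290.3 − 276.5) = 302.80
Linear-equated: (41.6/49.7)(289 − 276.5) + 290.3 = 300.763
Difference = 300.763 − 302.80 = -2.04

-2.04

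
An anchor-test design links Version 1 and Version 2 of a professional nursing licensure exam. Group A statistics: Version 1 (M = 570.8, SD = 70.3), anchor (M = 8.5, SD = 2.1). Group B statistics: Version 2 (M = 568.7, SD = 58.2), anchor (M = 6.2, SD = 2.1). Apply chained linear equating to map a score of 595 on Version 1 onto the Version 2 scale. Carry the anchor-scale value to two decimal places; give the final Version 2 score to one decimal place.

652.4

Version 1 → anchor (Group A): v = (2.1/70.3)(595 − 570.8) + 8.5 = 9.22
anchor → Version 2 (Group B): y = (58.2/2.1)(9.22 − 6.2) + 568.7 = 652.4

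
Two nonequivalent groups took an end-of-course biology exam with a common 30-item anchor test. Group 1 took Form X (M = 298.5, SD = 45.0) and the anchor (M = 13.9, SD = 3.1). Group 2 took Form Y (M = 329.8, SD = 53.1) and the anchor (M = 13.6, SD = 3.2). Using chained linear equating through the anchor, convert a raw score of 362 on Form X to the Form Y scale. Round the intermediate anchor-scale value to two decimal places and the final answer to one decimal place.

407.3

Form X → anchor (Group 1): v = (3.1/45.0)(362 − 298.5) + 13.9 = 18.27
anchor → Form Y (Group 2): y = (53.1/3.2)(18.27 − 13.6) + 329.8 = 407.3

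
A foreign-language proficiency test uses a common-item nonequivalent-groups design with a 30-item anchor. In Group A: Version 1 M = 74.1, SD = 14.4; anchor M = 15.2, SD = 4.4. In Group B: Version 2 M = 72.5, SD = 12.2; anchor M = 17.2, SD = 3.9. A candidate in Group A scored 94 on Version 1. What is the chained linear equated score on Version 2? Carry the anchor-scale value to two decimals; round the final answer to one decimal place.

85.3

Version 1 → anchor (Group A): v = (4.4/14.4)(94 − 74.1) + 15.2 = 21.28
anchor → Version 2 (Group B): y = (12.2/3.9)(21.28 − 17.2) + 72.5 = 85.3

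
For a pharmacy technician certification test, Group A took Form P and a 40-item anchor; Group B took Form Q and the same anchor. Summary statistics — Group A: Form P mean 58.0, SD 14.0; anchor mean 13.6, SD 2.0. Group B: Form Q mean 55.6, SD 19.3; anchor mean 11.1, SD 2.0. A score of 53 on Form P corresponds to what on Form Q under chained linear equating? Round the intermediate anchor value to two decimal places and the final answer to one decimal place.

Form P → anchor (Group A): v = (2.0/14.0)(53 − 58.0) + 13.6 = 12.89
anchor → Form Q (Group B): y = (19.3/2.0)(12.89 − 11.1) + 55.6 = 72.9

72.9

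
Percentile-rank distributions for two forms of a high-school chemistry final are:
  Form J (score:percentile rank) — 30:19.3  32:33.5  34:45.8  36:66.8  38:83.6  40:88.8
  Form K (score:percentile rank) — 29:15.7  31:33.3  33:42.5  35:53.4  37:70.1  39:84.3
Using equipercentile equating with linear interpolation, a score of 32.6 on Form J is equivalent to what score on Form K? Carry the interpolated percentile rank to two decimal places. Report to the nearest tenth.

31.8

PR of 32.6 on Form J: 33.5 + (32.6 − 32)/(34 − 32) × (45.8 − 33.5) = 37.19
On Form K, PR 37.19 falls between score 31 (PR 33.3) and 33 (PR 42.5).
Interpolate: 31 + (37.19 − 33.3)/(42.5 − 33.3) × (33 − 31) = 31.8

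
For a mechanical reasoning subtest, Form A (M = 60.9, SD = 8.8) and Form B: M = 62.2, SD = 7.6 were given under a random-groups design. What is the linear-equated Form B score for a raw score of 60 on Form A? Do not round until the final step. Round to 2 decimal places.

61.42

Linear equating: y = (SD_Y/SD_X)(x − M_X) + M_Y
y = (7.6/8.8)(60 − 60.9) + 62.2
y = 0.863636 × -0.9 + 62.2 = -0.7773 + 62.2 = 61.42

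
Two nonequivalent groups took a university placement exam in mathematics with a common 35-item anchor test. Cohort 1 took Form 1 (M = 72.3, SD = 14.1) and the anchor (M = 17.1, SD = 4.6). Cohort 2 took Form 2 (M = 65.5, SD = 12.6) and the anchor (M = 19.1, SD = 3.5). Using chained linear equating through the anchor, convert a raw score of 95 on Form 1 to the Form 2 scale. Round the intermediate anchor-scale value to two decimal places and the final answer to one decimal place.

Form 1 → anchor (Cohort 1): v = (4.6/14.1)(95 − 72.3) + 17.1 = 24.51
anchor → Form 2 (Cohort 2): y = (12.6/3.5)(24.51 − 19.1) + 65.5 = 85.0

85.0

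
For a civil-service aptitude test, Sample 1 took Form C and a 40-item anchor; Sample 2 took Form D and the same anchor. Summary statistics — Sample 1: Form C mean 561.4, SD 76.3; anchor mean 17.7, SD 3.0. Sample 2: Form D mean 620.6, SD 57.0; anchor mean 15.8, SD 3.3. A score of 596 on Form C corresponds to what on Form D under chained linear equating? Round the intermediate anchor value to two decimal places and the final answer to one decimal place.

Form C → anchor (Sample 1): v = (3.0/76.3)(596 − 561.4) + 17.7 = 19.06
anchor → Form D (Sample 2): y = (57.0/3.3)(19.06 − 15.8) + 620.6 = 676.9

676.9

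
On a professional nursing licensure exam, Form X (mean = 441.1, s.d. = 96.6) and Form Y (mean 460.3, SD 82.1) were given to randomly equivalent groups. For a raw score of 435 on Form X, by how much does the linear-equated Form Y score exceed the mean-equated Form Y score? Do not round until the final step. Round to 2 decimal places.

Mean-equated: 435 + (460.3 − 441.1) = 454.20
Linear-equated: (82.1/96.6)(435 − 441.1) + 460.3 = 455.116
Difference = 455.116 − 454.20 = 0.92

0.92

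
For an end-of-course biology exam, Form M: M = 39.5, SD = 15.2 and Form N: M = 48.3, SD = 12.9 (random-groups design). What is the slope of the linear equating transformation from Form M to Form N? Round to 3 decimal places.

0.849

A = SD_Y / SD_X = 12.9 / 15.2 = 0.849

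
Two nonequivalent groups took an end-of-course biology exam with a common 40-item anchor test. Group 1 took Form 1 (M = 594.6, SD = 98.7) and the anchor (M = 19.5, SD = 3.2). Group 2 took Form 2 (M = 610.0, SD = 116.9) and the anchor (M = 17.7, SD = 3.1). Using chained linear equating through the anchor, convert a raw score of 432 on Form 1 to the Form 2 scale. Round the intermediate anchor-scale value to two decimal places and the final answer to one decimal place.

479.1

Form 1 → anchor (Group 1): v = (3.2/98.7)(432 − 594.6) + 19.5 = 14.23
anchor → Form 2 (Group 2): y = (116.9/3.1)(14.23 − 17.7) + 610.0 = 479.1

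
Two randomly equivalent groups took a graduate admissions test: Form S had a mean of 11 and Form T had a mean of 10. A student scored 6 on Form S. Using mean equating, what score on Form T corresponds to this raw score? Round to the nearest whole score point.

Mean equating: y = x + (M_Y − M_X) = 6 + (10 − 11) = 5

5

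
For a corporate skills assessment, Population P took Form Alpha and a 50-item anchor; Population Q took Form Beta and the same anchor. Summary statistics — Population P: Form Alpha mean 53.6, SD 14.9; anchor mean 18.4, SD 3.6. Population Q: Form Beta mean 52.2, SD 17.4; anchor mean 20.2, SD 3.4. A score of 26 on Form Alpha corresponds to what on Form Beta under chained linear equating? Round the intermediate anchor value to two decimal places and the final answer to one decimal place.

Form Alpha → anchor (Population P): v = (3.6/14.9)(26 − 53.6) + 18.4 = 11.73
anchor → Form Beta (Population Q): y = (17.4/3.4)(11.73 − 20.2) + 52.2 = 8.9

8.9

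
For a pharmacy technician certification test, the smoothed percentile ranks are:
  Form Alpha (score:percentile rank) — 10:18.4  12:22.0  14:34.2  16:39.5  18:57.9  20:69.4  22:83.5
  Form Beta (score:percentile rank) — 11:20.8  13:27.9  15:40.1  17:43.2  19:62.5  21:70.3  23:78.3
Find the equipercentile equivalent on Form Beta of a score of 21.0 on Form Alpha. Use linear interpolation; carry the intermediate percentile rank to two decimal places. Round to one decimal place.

22.5

PR of 21.0 on Form Alpha: 69.4 + (21.0 − 20)/(22 − 20) × (83.5 − 69.4) = 76.45
On Form Beta, PR 76.45 falls between score 21 (PR 70.3) and 23 (PR 78.3).
Interpolate: 21 + (76.45 − 70.3)/(78.3 − 70.3) × (23 − 21) = 22.5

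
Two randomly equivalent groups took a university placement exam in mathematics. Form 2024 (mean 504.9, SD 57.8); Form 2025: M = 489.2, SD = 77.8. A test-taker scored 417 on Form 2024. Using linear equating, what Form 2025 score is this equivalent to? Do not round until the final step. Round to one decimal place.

Linear equating: y = (SD_Y/SD_X)(x − M_X) + M_Y
y = (77.8/57.8)(417 − 504.9) + 489.2
y = 1.346021 × -87.9 + 489.2 = -118.3152 + 489.2 = 370.9

370.9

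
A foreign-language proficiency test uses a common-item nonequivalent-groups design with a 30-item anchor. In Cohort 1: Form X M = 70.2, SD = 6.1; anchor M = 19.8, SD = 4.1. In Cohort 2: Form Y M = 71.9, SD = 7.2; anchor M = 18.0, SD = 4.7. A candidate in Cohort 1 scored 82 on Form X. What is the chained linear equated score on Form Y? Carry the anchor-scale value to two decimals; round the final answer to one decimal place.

86.8

Form X → anchor (Cohort 1): v = (4.1/6.1)(82 − 70.2) + 19.8 = 27.73
anchor → Form Y (Cohort 2): y = (7.2/4.7)(27.73 − 18.0) + 71.9 = 86.8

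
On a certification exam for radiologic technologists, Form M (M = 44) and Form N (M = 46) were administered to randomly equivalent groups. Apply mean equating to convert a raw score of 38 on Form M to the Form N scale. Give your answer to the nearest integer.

40

Mean equating: y = x + (M_Y − M_X) = 38 + (46 − 44) = 40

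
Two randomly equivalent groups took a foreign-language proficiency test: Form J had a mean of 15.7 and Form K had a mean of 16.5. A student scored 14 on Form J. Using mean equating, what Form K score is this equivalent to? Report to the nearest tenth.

Mean equating: y = x + (M_Y − M_X) = 14 + (16.5 − 15.7) = 14.8

14.8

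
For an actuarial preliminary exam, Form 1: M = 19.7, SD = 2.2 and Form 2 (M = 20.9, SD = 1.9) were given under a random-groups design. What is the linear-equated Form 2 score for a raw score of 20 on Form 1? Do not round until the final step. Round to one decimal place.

Linear equating: y = (SD_Y/SD_X)(x − M_X) + M_Y
y = (1.9/2.2)(20 − 19.7) + 20.9
y = 0.863636 × 0.3 + 20.9 = 0.2591 + 20.9 = 21.2

21.2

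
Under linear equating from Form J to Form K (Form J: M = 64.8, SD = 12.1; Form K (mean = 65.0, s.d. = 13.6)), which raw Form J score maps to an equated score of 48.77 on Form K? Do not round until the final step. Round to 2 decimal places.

50.36

Invert y = (SD_Y/SD_X)(x − M_X) + M_Y:
x = (SD_X/SD_Y)(y − M_Y) + M_X = (12.1/13.6)(48.77 − 65.0) + 64.8
x = 0.889706 × -16.230 + 64.8 = 50.36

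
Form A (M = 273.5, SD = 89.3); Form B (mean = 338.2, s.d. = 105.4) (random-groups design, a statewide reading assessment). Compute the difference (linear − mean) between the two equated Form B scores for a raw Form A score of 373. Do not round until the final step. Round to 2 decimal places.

Mean-equated: 373 + (338.2 − 273.5) = 437.70
Linear-equated: (105.4/89.3)(373 − 273.5) + 338.2 = 455.639
Difference = 455.639 − 437.70 = 17.94

17.94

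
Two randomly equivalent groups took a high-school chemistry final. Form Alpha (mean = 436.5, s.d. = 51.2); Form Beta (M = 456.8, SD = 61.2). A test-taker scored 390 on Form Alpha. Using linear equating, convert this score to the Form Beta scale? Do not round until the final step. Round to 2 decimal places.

401.22

Linear equating: y = (SD_Y/SD_X)(x − M_X) + M_Y
y = (61.2/51.2)(390 − 436.5) + 456.8
y = 1.195312 × -46.5 + 456.8 = -55.5820 + 456.8 = 401.22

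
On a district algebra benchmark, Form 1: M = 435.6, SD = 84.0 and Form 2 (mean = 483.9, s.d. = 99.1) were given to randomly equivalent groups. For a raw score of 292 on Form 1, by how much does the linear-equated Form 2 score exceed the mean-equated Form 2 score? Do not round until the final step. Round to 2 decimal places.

-25.81

Mean-equated: 292 + (483.9 − 435.6) = 340.30
Linear-equated: (99.1/84.0)(292 − 435.6) + 483.9 = 314.486
Difference = 314.486 − 340.30 = -25.81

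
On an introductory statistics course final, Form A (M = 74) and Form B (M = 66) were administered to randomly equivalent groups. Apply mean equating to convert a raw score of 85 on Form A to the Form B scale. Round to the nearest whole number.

Mean equating: y = x + (M_Y − M_X) = 85 + (66 − 74) = 77

77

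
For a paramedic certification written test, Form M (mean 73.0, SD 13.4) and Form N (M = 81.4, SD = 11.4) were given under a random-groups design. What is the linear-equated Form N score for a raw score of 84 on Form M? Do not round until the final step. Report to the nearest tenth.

Linear equating: y = (SD_Y/SD_X)(x − M_X) + M_Y
y = (11.4/13.4)(84 − 73.0) + 81.4
y = 0.850746 × 11.0 + 81.4 = 9.3582 + 81.4 = 90.8

90.8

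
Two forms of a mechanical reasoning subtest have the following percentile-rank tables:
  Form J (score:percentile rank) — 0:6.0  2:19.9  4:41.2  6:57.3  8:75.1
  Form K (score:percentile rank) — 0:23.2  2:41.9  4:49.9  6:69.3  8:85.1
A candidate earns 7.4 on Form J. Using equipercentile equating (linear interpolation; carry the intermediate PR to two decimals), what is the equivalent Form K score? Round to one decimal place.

PR of 7.4 on Form J: 57.3 + (7.4 − 6)/(8 − 6) × (75.1 − 57.3) = 69.76
On Form K, PR 69.76 falls between score 6 (PR 69.3) and 8 (PR 85.1).
Interpolate: 6 + (69.76 − 69.3)/(85.1 − 69.3) × (8 − 6) = 6.1

6.1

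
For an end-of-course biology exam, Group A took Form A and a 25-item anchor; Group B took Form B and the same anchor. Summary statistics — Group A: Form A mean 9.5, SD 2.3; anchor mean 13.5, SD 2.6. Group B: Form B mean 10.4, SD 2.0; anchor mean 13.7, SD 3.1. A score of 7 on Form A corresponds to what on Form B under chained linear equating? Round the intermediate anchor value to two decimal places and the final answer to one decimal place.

Form A → anchor (Group A): v = (2.6/2.3)(7 − 9.5) + 13.5 = 10.67
anchor → Form B (Group B): y = (2.0/3.1)(10.67 − 13.7) + 10.4 = 8.4

8.4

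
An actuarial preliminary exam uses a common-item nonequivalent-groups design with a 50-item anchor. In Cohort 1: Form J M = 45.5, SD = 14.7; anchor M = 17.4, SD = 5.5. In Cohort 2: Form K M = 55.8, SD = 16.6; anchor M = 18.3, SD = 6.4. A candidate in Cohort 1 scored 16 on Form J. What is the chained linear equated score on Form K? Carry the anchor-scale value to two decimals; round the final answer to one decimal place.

24.8

Form J → anchor (Cohort 1): v = (5.5/14.7)(16 − 45.5) + 17.4 = 6.36
anchor → Form K (Cohort 2): y = (16.6/6.4)(6.36 − 18.3) + 55.8 = 24.8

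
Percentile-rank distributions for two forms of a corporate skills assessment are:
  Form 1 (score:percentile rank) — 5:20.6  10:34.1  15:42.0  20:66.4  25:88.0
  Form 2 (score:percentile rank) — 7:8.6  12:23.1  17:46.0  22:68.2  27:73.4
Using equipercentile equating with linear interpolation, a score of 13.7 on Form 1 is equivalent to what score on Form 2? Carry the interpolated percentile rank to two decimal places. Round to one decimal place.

PR of 13.7 on Form 1: 34.1 + (13.7 − 10)/(15 − 10) × (42.0 − 34.1) = 39.95
On Form 2, PR 39.95 falls between score 12 (PR 23.1) and 17 (PR 46.0).
Interpolate: 12 + (39.95 − 23.1)/(46.0 − 23.1) × (17 − 12) = 15.7

15.7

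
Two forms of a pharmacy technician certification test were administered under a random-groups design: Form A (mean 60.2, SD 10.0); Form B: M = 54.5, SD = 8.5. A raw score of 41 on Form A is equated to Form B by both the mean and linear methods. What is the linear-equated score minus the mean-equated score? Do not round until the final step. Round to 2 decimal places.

Mean-equated: 41 + (54.5 − 60.2) = 35.30
Linear-equated: (8.5/10.0)(41 − 60.2) + 54.5 = 38.180
Difference = 38.180 − 35.30 = 2.88

2.88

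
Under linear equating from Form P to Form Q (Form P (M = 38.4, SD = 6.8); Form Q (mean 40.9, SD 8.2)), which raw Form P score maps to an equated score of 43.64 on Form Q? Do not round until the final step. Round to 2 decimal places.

40.67

Invert y = (SD_Y/SD_X)(x − M_X) + M_Y:
x = (SD_X/SD_Y)(y − M_Y) + M_X = (6.8/8.2)(43.64 − 40.9) + 38.4
x = 0.829268 × 2.740 + 38.4 = 40.67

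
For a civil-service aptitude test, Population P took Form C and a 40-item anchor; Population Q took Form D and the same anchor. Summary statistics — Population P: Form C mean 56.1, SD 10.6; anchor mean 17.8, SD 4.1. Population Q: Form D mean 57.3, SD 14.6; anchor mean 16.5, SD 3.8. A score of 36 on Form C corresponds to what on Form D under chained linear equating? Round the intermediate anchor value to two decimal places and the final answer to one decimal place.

Form C → anchor (Population P): v = (4.1/10.6)(36 − 56.1) + 17.8 = 10.03
anchor → Form D (Population Q): y = (14.6/3.8)(10.03 − 16.5) + 57.3 = 32.4

32.4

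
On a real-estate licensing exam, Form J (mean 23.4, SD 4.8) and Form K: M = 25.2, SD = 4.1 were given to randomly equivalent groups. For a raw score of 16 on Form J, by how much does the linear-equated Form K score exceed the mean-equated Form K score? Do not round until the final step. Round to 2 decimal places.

1.08

Mean-equated: 16 + (25.2 − 23.4) = 17.80
Linear-equated: (4.1/4.8)(16 − 23.4) + 25.2 = 18.879
Difference = 18.879 − 17.80 = 1.08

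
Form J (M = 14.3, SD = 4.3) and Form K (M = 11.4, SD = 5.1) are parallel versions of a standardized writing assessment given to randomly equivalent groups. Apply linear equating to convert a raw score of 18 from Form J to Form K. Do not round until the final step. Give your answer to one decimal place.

Linear equating: y = (SD_Y/SD_X)(x − M_X) + M_Y
y = (5.1/4.3)(18 − 14.3) + 11.4
y = 1.186047 × 3.7 + 11.4 = 4.3884 + 11.4 = 15.8

15.8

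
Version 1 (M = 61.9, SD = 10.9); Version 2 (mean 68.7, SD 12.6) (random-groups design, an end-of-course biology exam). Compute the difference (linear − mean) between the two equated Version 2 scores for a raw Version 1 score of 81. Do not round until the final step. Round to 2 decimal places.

Mean-equated: 81 + (68.7 − 61.9) = 87.80
Linear-equated: (12.6/10.9)(81 − 61.9) + 68.7 = 90.779
Difference = 90.779 − 87.80 = 2.98

2.98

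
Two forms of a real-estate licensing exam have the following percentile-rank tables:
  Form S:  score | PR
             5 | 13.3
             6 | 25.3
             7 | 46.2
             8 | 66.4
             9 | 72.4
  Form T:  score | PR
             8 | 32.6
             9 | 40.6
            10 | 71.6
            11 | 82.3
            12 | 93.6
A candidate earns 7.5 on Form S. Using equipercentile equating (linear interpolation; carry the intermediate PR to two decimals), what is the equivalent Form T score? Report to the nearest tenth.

9.5

PR of 7.5 on Form S: 46.2 + (7.5 − 7)/(8 − 7) × (66.4 − 46.2) = 56.30
On Form T, PR 56.30 falls between score 9 (PR 40.6) and 10 (PR 71.6).
Interpolate: 9 + (56.30 − 40.6)/(71.6 − 40.6) × (10 − 9) = 9.5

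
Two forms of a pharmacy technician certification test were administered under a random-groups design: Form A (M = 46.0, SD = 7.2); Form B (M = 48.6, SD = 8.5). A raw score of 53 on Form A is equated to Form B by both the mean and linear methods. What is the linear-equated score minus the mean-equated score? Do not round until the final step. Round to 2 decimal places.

1.26

Mean-equated: 53 + (48.6 − 46.0) = 55.60
Linear-equated: (8.5/7.2)(53 − 46.0) + 48.6 = 56.864
Difference = 56.864 − 55.60 = 1.26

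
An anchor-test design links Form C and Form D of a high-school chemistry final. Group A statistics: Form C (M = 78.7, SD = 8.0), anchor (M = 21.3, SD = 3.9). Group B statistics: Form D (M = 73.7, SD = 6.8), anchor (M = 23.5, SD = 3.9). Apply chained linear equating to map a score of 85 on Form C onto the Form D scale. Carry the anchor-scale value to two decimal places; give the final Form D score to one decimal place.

Form C → anchor (Group A): v = (3.9/8.0)(85 − 78.7) + 21.3 = 24.37
anchor → Form D (Group B): y = (6.8/3.9)(24.37 − 23.5) + 73.7 = 75.2

75.2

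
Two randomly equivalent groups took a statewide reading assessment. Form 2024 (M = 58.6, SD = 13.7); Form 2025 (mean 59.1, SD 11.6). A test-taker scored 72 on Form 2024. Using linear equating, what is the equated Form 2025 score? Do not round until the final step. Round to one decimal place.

70.4

Linear equating: y = (SD_Y/SD_X)(x − M_X) + M_Y
y = (11.6/13.7)(72 − 58.6) + 59.1
y = 0.846715 × 13.4 + 59.1 = 11.3460 + 59.1 = 70.4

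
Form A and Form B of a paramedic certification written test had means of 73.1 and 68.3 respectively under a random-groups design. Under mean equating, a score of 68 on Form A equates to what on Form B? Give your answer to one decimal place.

63.2

Mean equating: y = x + (M_Y − M_X) = 68 + (68.3 − 73.1) = 63.2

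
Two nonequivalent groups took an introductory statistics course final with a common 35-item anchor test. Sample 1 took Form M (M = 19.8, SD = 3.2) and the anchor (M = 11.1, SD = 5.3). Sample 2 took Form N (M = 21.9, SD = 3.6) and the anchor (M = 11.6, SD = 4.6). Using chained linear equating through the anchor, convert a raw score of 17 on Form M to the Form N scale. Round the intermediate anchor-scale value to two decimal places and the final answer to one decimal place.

17.9

Form M → anchor (Sample 1): v = (5.3/3.2)(17 − 19.8) + 11.1 = 6.46
anchor → Form N (Sample 2): y = (3.6/4.6)(6.46 − 11.6) + 21.9 = 17.9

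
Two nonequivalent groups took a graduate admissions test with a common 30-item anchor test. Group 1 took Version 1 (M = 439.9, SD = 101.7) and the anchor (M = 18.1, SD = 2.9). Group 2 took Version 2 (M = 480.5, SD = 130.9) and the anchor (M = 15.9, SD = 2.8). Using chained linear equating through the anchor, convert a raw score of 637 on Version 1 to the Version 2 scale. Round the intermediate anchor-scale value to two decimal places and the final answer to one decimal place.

846.1

Version 1 → anchor (Group 1): v = (2.9/101.7)(637 − 439.9) + 18.1 = 23.72
anchor → Version 2 (Group 2): y = (130.9/2.8)(23.72 − 15.9) + 480.5 = 846.1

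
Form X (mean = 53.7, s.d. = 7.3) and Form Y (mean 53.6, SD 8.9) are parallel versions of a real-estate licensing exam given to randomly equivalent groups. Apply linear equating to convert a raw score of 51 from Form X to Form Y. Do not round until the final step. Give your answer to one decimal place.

50.3

Linear equating: y = (SD_Y/SD_X)(x − M_X) + M_Y
y = (8.9/7.3)(51 − 53.7) + 53.6
y = 1.219178 × -2.7 + 53.6 = -3.2918 + 53.6 = 50.3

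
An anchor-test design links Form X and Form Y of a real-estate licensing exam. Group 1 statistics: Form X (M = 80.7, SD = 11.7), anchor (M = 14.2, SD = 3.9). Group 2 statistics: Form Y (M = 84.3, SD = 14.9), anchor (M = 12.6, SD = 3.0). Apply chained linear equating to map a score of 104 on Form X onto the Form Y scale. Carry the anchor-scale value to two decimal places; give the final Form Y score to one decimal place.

Form X → anchor (Group 1): v = (3.9/11.7)(104 − 80.7) + 14.2 = 21.97
anchor → Form Y (Group 2): y = (14.9/3.0)(21.97 − 12.6) + 84.3 = 130.8

130.8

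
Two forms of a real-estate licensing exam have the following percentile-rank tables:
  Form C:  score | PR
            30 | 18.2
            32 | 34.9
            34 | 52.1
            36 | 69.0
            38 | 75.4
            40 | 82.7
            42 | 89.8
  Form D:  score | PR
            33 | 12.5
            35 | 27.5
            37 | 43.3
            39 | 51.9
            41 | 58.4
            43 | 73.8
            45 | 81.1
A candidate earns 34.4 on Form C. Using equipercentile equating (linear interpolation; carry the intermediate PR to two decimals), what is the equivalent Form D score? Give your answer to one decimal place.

40.1

PR of 34.4 on Form C: 52.1 + (34.4 − 34)/(36 − 34) × (69.0 − 52.1) = 55.48
On Form D, PR 55.48 falls between score 39 (PR 51.9) and 41 (PR 58.4).
Interpolate: 39 + (55.48 − 51.9)/(58.4 − 51.9) × (41 − 39) = 40.1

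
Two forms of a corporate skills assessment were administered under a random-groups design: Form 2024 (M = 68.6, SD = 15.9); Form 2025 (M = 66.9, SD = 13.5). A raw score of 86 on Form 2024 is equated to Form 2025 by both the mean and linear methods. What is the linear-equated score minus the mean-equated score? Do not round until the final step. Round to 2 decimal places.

-2.63

Mean-equated: 86 + (66.9 − 68.6) = 84.30
Linear-equated: (13.5/15.9)(86 − 68.6) + 66.9 = 81.674
Difference = 81.674 − 84.30 = -2.63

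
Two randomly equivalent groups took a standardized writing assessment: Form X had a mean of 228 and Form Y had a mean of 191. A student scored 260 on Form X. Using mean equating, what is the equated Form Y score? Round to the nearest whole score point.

Mean equating: y = x + (M_Y − M_X) = 260 + (191 − 228) = 223

223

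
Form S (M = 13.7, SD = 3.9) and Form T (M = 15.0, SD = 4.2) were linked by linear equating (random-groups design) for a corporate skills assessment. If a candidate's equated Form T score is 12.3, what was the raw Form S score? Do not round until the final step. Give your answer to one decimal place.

11.2

Invert y = (SD_Y/SD_X)(x − M_X) + M_Y:
x = (SD_X/SD_Y)(y − M_Y) + M_X = (3.9/4.2)(12.3 − 15.0) + 13.7
x = 0.928571 × -2.700 + 13.7 = 11.2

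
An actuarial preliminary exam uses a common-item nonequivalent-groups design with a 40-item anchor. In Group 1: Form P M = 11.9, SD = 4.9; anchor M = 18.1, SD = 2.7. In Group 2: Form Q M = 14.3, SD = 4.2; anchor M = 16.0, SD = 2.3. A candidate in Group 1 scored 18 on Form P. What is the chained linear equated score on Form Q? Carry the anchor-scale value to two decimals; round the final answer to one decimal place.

24.3

Form P → anchor (Group 1): v = (2.7/4.9)(18 − 11.9) + 18.1 = 21.46
anchor → Form Q (Group 2): y = (4.2/2.3)(21.46 − 16.0) + 14.3 = 24.3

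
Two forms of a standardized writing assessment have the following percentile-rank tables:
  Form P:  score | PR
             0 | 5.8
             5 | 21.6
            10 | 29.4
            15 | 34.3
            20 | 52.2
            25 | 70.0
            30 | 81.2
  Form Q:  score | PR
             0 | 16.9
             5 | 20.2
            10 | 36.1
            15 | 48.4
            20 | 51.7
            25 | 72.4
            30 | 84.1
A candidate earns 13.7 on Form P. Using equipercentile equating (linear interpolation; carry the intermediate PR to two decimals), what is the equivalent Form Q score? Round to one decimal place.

9.0

PR of 13.7 on Form P: 29.4 + (13.7 − 10)/(15 − 10) × (34.3 − 29.4) = 33.03
On Form Q, PR 33.03 falls between score 5 (PR 20.2) and 10 (PR 36.1).
Interpolate: 5 + (33.03 − 20.2)/(36.1 − 20.2) × (10 − 5) = 9.0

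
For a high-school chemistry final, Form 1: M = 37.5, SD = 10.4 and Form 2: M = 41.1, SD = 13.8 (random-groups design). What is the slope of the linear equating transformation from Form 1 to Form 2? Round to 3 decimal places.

A = SD_Y / SD_X = 13.8 / 10.4 = 1.327

1.327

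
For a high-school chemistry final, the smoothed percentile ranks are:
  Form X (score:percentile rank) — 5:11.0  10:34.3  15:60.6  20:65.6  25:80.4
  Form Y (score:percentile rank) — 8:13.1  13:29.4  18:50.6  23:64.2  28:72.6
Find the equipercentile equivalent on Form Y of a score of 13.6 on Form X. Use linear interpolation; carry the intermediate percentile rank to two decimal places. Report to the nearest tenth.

19.0

PR of 13.6 on Form X: 34.3 + (13.6 − 10)/(15 − 10) × (60.6 − 34.3) = 53.24
On Form Y, PR 53.24 falls between score 18 (PR 50.6) and 23 (PR 64.2).
Interpolate: 18 + (53.24 − 50.6)/(64.2 − 50.6) × (23 − 18) = 19.0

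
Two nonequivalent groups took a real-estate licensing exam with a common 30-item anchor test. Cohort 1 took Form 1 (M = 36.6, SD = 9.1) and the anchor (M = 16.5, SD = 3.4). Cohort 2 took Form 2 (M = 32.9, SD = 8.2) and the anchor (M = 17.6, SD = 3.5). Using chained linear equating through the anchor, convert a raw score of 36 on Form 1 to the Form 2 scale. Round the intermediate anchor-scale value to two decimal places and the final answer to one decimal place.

29.8

Form 1 → anchor (Cohort 1): v = (3.4/9.1)(36 − 36.6) + 16.5 = 16.28
anchor → Form 2 (Cohort 2): y = (8.2/3.5)(16.28 − 17.6) + 32.9 = 29.8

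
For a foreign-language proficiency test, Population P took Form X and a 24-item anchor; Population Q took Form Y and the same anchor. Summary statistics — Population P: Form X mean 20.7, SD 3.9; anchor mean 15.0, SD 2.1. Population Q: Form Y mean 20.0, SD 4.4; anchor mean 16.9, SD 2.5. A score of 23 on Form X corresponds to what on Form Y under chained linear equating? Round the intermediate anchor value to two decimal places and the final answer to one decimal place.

Form X → anchor (Population P): v = (2.1/3.9)(23 − 20.7) + 15.0 = 16.24
anchor → Form Y (Population Q): y = (4.4/2.5)(16.24 − 16.9) + 20.0 = 18.8

18.8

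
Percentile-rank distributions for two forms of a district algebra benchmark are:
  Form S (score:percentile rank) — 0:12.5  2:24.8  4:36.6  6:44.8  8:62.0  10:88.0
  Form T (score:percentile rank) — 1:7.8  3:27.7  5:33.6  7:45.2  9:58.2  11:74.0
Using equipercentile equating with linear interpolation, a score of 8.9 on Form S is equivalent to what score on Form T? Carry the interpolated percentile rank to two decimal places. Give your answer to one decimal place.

11.0

PR of 8.9 on Form S: 62.0 + (8.9 − 8)/(10 − 8) × (88.0 − 62.0) = 73.70
On Form T, PR 73.70 falls between score 9 (PR 58.2) and 11 (PR 74.0).
Interpolate: 9 + (73.70 − 58.2)/(74.0 − 58.2) × (11 − 9) = 11.0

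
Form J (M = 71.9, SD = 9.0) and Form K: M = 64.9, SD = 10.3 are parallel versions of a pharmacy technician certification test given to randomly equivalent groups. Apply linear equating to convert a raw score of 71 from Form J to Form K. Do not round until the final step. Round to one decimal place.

63.9

Linear equating: y = (SD_Y/SD_X)(x − M_X) + M_Y
y = (10.3/9.0)(71 − 71.9) + 64.9
y = 1.144444 × -0.9 + 64.9 = -1.0300 + 64.9 = 63.9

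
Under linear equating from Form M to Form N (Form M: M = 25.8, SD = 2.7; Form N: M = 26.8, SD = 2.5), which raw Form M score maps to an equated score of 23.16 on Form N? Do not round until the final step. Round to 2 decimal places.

21.87

Invert y = (SD_Y/SD_X)(x − M_X) + M_Y:
x = (SD_X/SD_Y)(y − M_Y) + M_X = (2.7/2.5)(23.16 − 26.8) + 25.8
x = 1.080000 × -3.640 + 25.8 = 21.87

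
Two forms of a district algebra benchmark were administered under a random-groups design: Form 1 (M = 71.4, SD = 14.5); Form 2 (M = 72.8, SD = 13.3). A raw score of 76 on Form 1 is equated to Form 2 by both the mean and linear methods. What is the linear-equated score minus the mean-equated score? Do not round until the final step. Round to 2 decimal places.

-0.38

Mean-equated: 76 + (72.8 − 71.4) = 77.40
Linear-equated: (13.3/14.5)(76 − 71.4) + 72.8 = 77.019
Difference = 77.019 − 77.40 = -0.38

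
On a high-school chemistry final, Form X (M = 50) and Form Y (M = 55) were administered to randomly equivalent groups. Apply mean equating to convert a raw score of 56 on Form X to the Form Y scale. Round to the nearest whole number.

61

Mean equating: y = x + (M_Y − M_X) = 56 + (55 − 50) = 61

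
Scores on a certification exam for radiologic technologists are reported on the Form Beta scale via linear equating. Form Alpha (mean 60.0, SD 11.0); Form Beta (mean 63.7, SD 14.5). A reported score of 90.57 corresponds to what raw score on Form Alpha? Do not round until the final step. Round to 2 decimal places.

80.38

Invert y = (SD_Y/SD_X)(x − M_X) + M_Y:
x = (SD_X/SD_Y)(y − M_Y) + M_X = (11.0/14.5)(90.57 − 63.7) + 60.0
x = 0.758621 × 26.870 + 60.0 = 80.38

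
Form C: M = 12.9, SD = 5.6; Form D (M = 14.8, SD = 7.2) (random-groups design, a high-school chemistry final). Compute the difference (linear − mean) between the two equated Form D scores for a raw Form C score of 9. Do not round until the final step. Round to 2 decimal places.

Mean-equated: 9 + (14.8 − 12.9) = 10.90
Linear-equated: (7.2/5.6)(9 − 12.9) + 14.8 = 9.786
Difference = 9.786 − 10.90 = -1.11

-1.11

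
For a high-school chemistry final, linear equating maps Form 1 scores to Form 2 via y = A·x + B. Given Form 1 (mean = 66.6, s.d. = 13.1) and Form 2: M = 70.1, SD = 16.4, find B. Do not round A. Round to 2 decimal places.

-13.28

A = SD_Y / SD_X = 16.4 / 13.1 = 1.251908
B = M_Y − A·M_X = 70.1 − 1.251908 × 66.6 = -13.28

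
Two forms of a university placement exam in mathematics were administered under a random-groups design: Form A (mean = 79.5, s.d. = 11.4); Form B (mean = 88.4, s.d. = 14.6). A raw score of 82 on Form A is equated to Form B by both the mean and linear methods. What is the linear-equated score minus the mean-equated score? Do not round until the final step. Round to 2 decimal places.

0.70

Mean-equated: 82 + (88.4 − 79.5) = 90.90
Linear-equated: (14.6/11.4)(82 − 79.5) + 88.4 = 91.602
Difference = 91.602 − 90.90 = 0.70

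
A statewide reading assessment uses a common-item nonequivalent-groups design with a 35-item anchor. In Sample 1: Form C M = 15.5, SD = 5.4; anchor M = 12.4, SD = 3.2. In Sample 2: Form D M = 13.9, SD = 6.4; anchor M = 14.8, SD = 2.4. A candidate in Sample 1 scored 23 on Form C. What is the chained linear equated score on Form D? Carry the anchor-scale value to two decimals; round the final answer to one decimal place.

Form C → anchor (Sample 1): v = (3.2/5.4)(23 − 15.5) + 12.4 = 16.84
anchor → Form D (Sample 2): y = (6.4/2.4)(16.84 − 14.8) + 13.9 = 19.3

19.3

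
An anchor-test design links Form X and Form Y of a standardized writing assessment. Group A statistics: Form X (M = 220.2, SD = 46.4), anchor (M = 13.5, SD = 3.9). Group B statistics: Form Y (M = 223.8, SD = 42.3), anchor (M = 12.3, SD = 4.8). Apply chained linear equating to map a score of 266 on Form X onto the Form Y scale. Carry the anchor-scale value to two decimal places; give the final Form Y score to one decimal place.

Form X → anchor (Group A): v = (3.9/46.4)(266 − 220.2) + 13.5 = 17.35
anchor → Form Y (Group B): y = (42.3/4.8)(17.35 − 12.3) + 223.8 = 268.3

268.3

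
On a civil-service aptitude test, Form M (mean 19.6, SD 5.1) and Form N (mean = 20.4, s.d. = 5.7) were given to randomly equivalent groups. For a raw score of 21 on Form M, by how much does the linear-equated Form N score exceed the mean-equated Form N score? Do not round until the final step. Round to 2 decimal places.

0.16

Mean-equated: 21 + (20.4 − 19.6) = 21.80
Linear-equated: (5.7/5.1)(21 − 19.6) + 20.4 = 21.965
Difference = 21.965 − 21.80 = 0.16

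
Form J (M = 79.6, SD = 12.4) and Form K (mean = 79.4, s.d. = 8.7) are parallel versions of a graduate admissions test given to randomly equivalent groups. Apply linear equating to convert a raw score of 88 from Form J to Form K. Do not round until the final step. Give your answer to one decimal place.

85.3

Linear equating: y = (SD_Y/SD_X)(x − M_X) + M_Y
y = (8.7/12.4)(88 − 79.6) + 79.4
y = 0.701613 × 8.4 + 79.4 = 5.8935 + 79.4 = 85.3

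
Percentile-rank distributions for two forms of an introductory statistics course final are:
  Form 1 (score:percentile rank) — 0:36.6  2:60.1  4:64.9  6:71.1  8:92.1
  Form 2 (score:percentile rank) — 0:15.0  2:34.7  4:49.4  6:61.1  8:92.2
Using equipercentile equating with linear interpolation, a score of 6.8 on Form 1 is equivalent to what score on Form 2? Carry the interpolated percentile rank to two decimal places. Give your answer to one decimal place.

7.2

PR of 6.8 on Form 1: 71.1 + (6.8 − 6)/(8 − 6) × (92.1 − 71.1) = 79.50
On Form 2, PR 79.50 falls between score 6 (PR 61.1) and 8 (PR 92.2).
Interpolate: 6 + (79.50 − 61.1)/(92.2 − 61.1) × (8 − 6) = 7.2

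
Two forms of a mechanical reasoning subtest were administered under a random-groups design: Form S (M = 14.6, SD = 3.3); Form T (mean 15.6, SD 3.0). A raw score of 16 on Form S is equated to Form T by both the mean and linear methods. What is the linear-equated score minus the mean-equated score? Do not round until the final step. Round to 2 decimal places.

Mean-equated: 16 + (15.6 − 14.6) = 17.00
Linear-equated: (3.0/3.3)(16 − 14.6) + 15.6 = 16.873
Difference = 16.873 − 17.00 = -0.13

-0.13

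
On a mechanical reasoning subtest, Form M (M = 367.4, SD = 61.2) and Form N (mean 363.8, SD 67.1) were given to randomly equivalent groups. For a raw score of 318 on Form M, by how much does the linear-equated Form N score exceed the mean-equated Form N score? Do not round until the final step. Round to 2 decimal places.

Mean-equated: 318 + (363.8 − 367.4) = 314.40
Linear-equated: (67.1/61.2)(318 − 367.4) + 363.8 = 309.638
Difference = 309.638 − 314.40 = -4.76

-4.76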